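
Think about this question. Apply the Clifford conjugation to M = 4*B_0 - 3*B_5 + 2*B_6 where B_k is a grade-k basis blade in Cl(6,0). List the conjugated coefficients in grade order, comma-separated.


Clifford conjugate sign for grade k: (-1)^(k(k+1)/2)
Grade 0: (-1)^(0*1/2) = (-1)^0 = 1, coeff 4 -> 4
Grade 5: (-1)^(5*6/2) = (-1)^15 = -1, coeff -3 -> 3
Grade 6: (-1)^(6*7/2) = (-1)^21 = -1, coeff 2 -> -2
Conjugated coefficients: 4, 3, -2


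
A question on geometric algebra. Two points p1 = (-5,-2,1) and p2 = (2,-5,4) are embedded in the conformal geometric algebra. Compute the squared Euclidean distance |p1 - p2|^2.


p1 - p2 = (-7, 3, -3)
|p1 - p2|^2 = (-7)^2 + 3^2 + (-3)^2
= 49 + 9 + 9
= 67


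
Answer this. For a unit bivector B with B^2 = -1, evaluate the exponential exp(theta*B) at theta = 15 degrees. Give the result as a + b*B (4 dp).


For a unit bivector B with B^2 = -1, the exponential series gives
e^(theta*B) = cos(theta) + sin(theta)*B (the GA analogue of Euler's formula).
theta = 15 degrees = 0.261799 rad
cos(15 deg) = 0.9659
sin(15 deg) = 0.2588
exp(theta*B) = 0.9659 + 0.2588*B


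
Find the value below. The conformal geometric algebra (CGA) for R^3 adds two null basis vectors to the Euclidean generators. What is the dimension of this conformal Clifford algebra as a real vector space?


The conformal model of R^3 uses Cl(4,1): the 3 Euclidean generators plus two extra orthogonal generators e+ (e+^2 = +1) and e- (e-^2 = -1), from which the null vectors e0, einf are built.
Number of generators m = 3 + 2 = 5.
dim Cl(p,q) = 2^m = 2^5 = 32


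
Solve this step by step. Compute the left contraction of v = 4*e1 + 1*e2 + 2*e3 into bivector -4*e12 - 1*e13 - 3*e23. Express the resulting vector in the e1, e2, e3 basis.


Left contraction v _| B = <vB>_1 (grade-1 part of the geometric product vB).
Using e1_|e12 = e2, e2_|e12 = -e1, e1_|e13 = e3, e3_|e13 = -e1, e2_|e23 = e3, e3_|e23 = -e2:
e1 coeff: -v2*b12 - v3*b13 = -(1)*(-4) - (2)*(-1) = 6
e2 coeff: v1*b12 - v3*b23 = (4)*(-4) - (2)*(-3) = -10
e3 coeff: v1*b13 + v2*b23 = (4)*(-1) + (1)*(-3) = -7
v _| B = 6*e1 - 10*e2 - 7*e3


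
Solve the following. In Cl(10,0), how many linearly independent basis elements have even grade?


Even subalgebra dimension = 2^(n-1)
n = 10 + 0 = 10
2^(10 - 1) = 2^9 = 512
Verification: sum of C(10,k) for even k = 1 + 45 + 210 + 210 + 45 + 1 = 512
Result = 512


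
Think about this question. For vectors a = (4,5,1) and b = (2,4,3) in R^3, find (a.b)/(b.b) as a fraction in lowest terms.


Projection coefficient = (a . b) / (b . b)
a . b = 4*2 + 5*4 + 1*3
= 8 + 20 + 3 = 31
b . b = 2^2 + 4^2 + 3^2
= 4 + 16 + 9 = 29
Coefficient = 31/29
In lowest terms: 31/29


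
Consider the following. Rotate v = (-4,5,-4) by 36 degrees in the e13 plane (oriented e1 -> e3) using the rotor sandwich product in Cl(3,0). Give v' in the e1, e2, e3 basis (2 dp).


Rotor R = cos(18deg) - sin(18deg)*e13
Rotation angle theta = 2 * 18 = 36 degrees in the e13 plane (e1 -> e3).
The component perpendicular to the plane (e2) is invariant: v'_2 = v2 = 5.00
cos(36deg) = 0.8090, sin(36deg) = 0.5878
v'_1 = v1*cos(theta) - v3*sin(theta) = -4*0.8090 - (-4)*0.5878 = -0.88
v'_3 = v1*sin(theta) + v3*cos(theta) = -4*0.5878 + (-4)*0.8090 = -5.59
v' = -0.88*e1 + 5.00*e2 - 5.59*e3


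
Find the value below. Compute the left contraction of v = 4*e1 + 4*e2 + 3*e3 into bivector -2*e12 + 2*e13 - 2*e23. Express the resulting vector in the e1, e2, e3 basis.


Left contraction v _| B = <vB>_1 (grade-1 part of the geometric product vB).
Using e1_|e12 = e2, e2_|e12 = -e1, e1_|e13 = e3, e3_|e13 = -e1, e2_|e23 = e3, e3_|e23 = -e2:
e1 coeff: -v2*b12 - v3*b13 = -(4)*(-2) - (3)*(2) = 2
e2 coeff: v1*b12 - v3*b23 = (4)*(-2) - (3)*(-2) = -2
e3 coeff: v1*b13 + v2*b23 = (4)*(2) + (4)*(-2) = 0
v _| B = 2*e1 - 2*e2 + 0*e3


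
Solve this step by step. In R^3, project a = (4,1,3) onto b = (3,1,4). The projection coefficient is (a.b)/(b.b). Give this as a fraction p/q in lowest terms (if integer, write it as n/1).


Projection coefficient = (a . b) / (b . b)
a . b = 4*3 + 1*1 + 3*4
= 12 + 1 + 12 = 25
b . b = 3^2 + 1^2 + 4^2
= 9 + 1 + 16 = 26
Coefficient = 25/26
In lowest terms: 25/26


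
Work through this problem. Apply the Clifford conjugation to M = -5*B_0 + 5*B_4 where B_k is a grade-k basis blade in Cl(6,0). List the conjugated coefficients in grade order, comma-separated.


Clifford conjugate sign for grade k: (-1)^(k(k+1)/2)
Grade 0: (-1)^(0*1/2) = (-1)^0 = 1, coeff -5 -> -5
Grade 4: (-1)^(4*5/2) = (-1)^10 = 1, coeff 5 -> 5
Conjugated coefficients: -5, 5


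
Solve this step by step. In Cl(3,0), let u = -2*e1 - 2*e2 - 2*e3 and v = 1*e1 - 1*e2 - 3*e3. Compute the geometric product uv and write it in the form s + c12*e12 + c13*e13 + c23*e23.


In Cl(3,0): e_i^2 = 1, e_ie_j = -e_je_i for i != j.
Scalar part = u . v = (-2)*1 + (-2)*(-1) + (-2)*(-3)
= -2 + 2 + 6 = 6
e12 coeff = (-2)*(-1) - (-2)*1 = 2 - (-2) = 4
e13 coeff = (-2)*(-3) - (-2)*1 = 6 - (-2) = 8
e23 coeff = (-2)*(-3) - (-2)*(-1) = 6 - 2 = 4
uv = 6 + 4*e12 + 8*e13 + 4*e23


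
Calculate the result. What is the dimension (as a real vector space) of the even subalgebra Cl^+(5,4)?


Even subalgebra dimension = 2^(n-1)
n = 5 + 4 = 9
2^(9 - 1) = 2^8 = 256
Verification: sum of C(9,k) for even k = 1 + 36 + 126 + 84 + 9 = 256
Result = 256


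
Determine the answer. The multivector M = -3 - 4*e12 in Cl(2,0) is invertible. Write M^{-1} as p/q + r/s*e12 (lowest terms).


M = -3 - 4*e12, where e12^2 = -1.
Since M commutes with its reverse ~M = a - b*e12, M * ~M = a^2 - b^2*e12^2 = a^2 + b^2.
So M^{-1} = ~M / (a^2 + b^2) = (a - b*e12)/(a^2 + b^2).
a^2 + b^2 = 9 + 16 = 25
Scalar part = -3/25 = -3/25
Bivector coeff = 4/25 = 4/25
M^{-1} = -3/25 + 4/25*e12


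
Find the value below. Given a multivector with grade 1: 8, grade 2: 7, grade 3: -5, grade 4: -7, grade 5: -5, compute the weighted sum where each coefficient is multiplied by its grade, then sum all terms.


Grade-weighted sum = sum of grade_k * coefficient_k
1*8 = 8
2*7 = 14
3*(-5) = -15
4*(-7) = -28
5*(-5) = -25
Total = 8 + 14 + (-15) + (-28) + (-25) = -46


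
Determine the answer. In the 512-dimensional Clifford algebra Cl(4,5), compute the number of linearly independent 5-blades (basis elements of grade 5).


Number of grade-k basis blades in Cl(p,q) with n = p + q is C(n, k).
n = 4 + 5 = 9
C(9, 5) = 9! / (5! * 4!)
= 362880 / (120 * 24)
= 126


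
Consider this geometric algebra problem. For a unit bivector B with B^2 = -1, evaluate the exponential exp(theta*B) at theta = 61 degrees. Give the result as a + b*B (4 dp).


For a unit bivector B with B^2 = -1, the exponential series gives
e^(theta*B) = cos(theta) + sin(theta)*B (the GA analogue of Euler's formula).
theta = 61 degrees = 1.064651 rad
cos(61 deg) = 0.4848
sin(61 deg) = 0.8746
exp(theta*B) = 0.4848 + 0.8746*B


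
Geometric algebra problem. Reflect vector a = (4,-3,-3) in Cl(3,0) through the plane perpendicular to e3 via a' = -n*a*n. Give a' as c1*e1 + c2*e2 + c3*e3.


Reflection formula: a' = -n*a*n, with n = e3 (unit vector, n^2 = 1).
For reflection through hyperplane perp to e3:
The component along e3 flips sign, others stay.
a = (4, -3, -3)
a' = (4, -3, 3)
a' = 4*e1 - 3*e2 + 3*e3


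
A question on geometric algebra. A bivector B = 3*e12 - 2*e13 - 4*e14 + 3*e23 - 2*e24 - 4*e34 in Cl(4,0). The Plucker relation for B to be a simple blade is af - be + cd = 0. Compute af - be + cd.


Plucker relation: af - be + cd
a*f = 3*(-4) = -12
b*e = (-2)*(-2) = 4
c*d = (-4)*3 = -12
af - be + cd = -12 - 4 + (-12)
= -28


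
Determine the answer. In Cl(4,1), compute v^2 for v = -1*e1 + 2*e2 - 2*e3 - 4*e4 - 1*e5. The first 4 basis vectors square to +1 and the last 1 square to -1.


v^2 = sum of c_i^2 * e_i^2
Positive signature terms (e_i^2 = +1): (-1)^2 + 2^2 + (-2)^2 + (-4)^2 = 25
Negative signature terms (e_j^2 = -1): (-1)^2 = 1
v^2 = 25 - 1 = 24


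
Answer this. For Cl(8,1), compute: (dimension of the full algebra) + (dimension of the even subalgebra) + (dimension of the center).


n = 8 + 1 = 9
Total dim = 2^9 = 512
Even subalgebra dim = 2^8 = 256
n is odd, so center dim = 2
Sum = 512 + 256 + 2 = 770


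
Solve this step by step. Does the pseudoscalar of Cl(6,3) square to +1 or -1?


The pseudoscalar I = e1...e_n (product of all n generators) of Cl(p,q) satisfies I^2 = (-1)^(q + n(n-1)/2).
p = 6, q = 3, n = p + q = 9
n(n-1)/2 = 9 * 8 / 2 = 36
Exponent = q + n(n-1)/2 = 3 + 36 = 39
I^2 = (-1)^39 = -1


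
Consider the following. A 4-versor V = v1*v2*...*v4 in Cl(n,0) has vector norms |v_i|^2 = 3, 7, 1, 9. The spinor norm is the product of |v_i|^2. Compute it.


Spinor norm N(V) = |v1|^2 * |v2|^2 * ... * |v4|^2
= 3 * 7 * 1 * 9
Running product: 3, 21, 21, 189
N(V) = 189


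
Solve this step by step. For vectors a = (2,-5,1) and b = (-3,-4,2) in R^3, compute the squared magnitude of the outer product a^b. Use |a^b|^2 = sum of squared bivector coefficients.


a wedge b = (a1*b2 - a2*b1)*e12 + (a1*b3 - a3*b1)*e13 + (a2*b3 - a3*b2)*e23
e12 coeff: 2*(-4) - (-5)*(-3) = -8 - 15 = -23
e13 coeff: 2*2 - 1*(-3) = 4 - (-3) = 7
e23 coeff: (-5)*2 - 1*(-4) = -10 - (-4) = -6
|a wedge b|^2 = (-23)^2 + 7^2 + (-6)^2
= 529 + 49 + 36
= 614


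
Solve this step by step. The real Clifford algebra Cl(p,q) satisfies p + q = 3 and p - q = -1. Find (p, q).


We need p + q = 3 and p - q = -1.
Adding: 2p = 3 + (-1) = 2, so p = 1.
Then q = 3 - 1 = 2.
(p, q) = (1, 2)


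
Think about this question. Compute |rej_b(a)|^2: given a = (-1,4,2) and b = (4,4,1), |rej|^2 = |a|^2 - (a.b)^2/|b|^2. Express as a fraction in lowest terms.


|a|^2 = (-1)^2 + 4^2 + 2^2 = 21
|b|^2 = 4^2 + 4^2 + 1^2 = 33
a . b = (-1)*4 + 4*4 + 2*1 = 14
(a.b)^2 = 14^2 = 196
|rej|^2 = 21 - 196/33
= (693 - 196)/33
= 497/33
In lowest terms: 497/33


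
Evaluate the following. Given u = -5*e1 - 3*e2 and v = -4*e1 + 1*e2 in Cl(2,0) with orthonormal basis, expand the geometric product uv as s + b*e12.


Expand: (-5*e1 - 3*e2)(-4*e1 + 1*e2)
= (-5)*(-4)*e1e1 + (-5)*1*e1e2 + (-3)*(-4)*e2e1 + (-3)*1*e2e2
Using e1^2 = e2^2 = 1, e2e1 = -e1e2:
Scalar part s = (-5)*(-4) + (-3)*1 = 20 + (-3) = 17
Bivector part b = (-5)*1 - (-3)*(-4) = -5 - 12 = -17
uv = 17 - 17*e12


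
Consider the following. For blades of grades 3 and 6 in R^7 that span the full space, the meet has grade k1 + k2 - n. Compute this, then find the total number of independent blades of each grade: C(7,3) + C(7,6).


Meet grade = grade(A) + grade(B) - n
= 3 + 6 - 7 = 2
C(7,3) = 35
C(7,6) = 7
dim_A + dim_B = 35 + 7 = 42


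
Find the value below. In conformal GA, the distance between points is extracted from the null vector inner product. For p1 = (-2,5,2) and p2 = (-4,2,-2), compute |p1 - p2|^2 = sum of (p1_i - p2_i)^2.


p1 - p2 = (2, 3, 4)
|p1 - p2|^2 = 2^2 + 3^2 + 4^2
= 4 + 9 + 16
= 29


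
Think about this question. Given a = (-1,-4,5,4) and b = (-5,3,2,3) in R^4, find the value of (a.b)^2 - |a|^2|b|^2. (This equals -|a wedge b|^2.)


a . b = (-1)*(-5) + (-4)*3 + 5*2 + 4*3
= 5 + (-12) + 10 + 12 = 15
|a|^2 = (-1)^2 + (-4)^2 + 5^2 + 4^2 = 58
|b|^2 = (-5)^2 + 3^2 + 2^2 + 3^2 = 47
(a.b)^2 = 15^2 = 225
|a|^2 * |b|^2 = 58 * 47 = 2726
Result = 225 - 2726 = -2501


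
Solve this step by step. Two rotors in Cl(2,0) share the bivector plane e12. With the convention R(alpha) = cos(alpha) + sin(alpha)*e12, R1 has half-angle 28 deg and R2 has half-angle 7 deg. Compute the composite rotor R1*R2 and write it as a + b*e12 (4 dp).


Same-plane rotors commute and their half-angles add:
R1*R2 = cos(a1 + a2) + sin(a1 + a2)*e12.
a1 + a2 = 28 + 7 = 35 deg
cos(35 deg) = 0.8192
sin(35 deg) = 0.5736
R1*R2 = 0.8192 + 0.5736*e12


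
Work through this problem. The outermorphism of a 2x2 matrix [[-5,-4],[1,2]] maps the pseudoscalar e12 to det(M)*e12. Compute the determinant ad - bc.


The outermorphism of a linear map f sends e1^e2 to f(e1)^f(e2).
f(e1) = -5*e1 + 1*e2
f(e2) = -4*e1 + 2*e2
f(e1) ^ f(e2) = (-5*e1 + 1*e2) ^ (-4*e1 + 2*e2)
= (-5)*2*e12 + 1*(-4)*e21
= (-10 - (-4))*e12
= -6*e12
Coefficient = -6


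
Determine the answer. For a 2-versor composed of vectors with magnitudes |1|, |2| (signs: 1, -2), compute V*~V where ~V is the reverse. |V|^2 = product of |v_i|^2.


Each vector v_i has |v_i|^2 = s_i^2
Squared scales: 1^2 = 1, (-2)^2 = 4
|V|^2 = 1 * 4
= 4


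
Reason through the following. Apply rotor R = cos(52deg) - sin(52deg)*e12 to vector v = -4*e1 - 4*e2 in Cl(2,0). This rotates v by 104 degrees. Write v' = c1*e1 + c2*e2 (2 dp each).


Rotor R = cos(52deg) - sin(52deg)*e12
Rotation angle theta = 2 * 52 = 104 degrees
v' = R*v*~R rotates v by theta.
cos(104deg) = -0.2419, sin(104deg) = 0.9703
v'_1 = -4*cos(104deg) - (-4)*sin(104deg)
= -4*(-0.2419) - (-4)*0.9703
= 4.85
v'_2 = -4*sin(104deg) + (-4)*cos(104deg)
= -4*0.9703 + (-4)*(-0.2419)
= -2.91
v' = 4.85*e1 - 2.91*e2


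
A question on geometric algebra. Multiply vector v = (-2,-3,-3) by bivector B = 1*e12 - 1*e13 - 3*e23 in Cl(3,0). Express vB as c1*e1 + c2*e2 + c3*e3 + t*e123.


vB has grade-1 (vector) and grade-3 (trivector) parts: vB = (v _| B) + (v ^ B).
Vector part <vB>_1:
  e1: -v2*b12 - v3*b13 = -(-3)*(1) - (-3)*(-1) = 0
  e2: v1*b12 - v3*b23 = (-2)*(1) - (-3)*(-3) = -11
  e3: v1*b13 + v2*b23 = (-2)*(-1) + (-3)*(-3) = 11
Trivector part <vB>_3:
  e123: v1*b23 - v2*b13 + v3*b12 = (-2)*(-3) - (-3)*(-1) + (-3)*(1) = 0
vB = 0*e1 - 11*e2 + 11*e3 + 0*e123


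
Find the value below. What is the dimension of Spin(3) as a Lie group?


Spin(n) double-covers SO(n); both have Lie algebra so(n) of dimension n(n-1)/2.
n = 3
n(n-1) = 3 * 2 = 6
dim Spin(3) = 6/2 = 3


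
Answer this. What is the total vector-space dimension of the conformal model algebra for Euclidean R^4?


The conformal model of R^4 uses Cl(5,1): the 4 Euclidean generators plus two extra orthogonal generators e+ (e+^2 = +1) and e- (e-^2 = -1), from which the null vectors e0, einf are built.
Number of generators m = 4 + 2 = 6.
dim Cl(p,q) = 2^m = 2^6 = 64


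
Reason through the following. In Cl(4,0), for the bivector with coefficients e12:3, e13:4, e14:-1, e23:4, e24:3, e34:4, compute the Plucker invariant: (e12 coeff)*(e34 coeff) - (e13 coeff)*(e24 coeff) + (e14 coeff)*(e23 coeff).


Plucker relation: af - be + cd
a*f = 3*4 = 12
b*e = 4*3 = 12
c*d = (-1)*4 = -4
af - be + cd = 12 - 12 + (-4)
= -4


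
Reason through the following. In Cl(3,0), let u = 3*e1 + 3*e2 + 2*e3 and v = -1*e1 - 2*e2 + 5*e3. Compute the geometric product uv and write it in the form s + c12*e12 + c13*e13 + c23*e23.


In Cl(3,0): e_i^2 = 1, e_ie_j = -e_je_i for i != j.
Scalar part = u . v = 3*(-1) + 3*(-2) + 2*5
= -3 + (-6) + 10 = 1
e12 coeff = 3*(-2) - 3*(-1) = -6 - (-3) = -3
e13 coeff = 3*5 - 2*(-1) = 15 - (-2) = 17
e23 coeff = 3*5 - 2*(-2) = 15 - (-4) = 19
uv = 1 - 3*e12 + 17*e13 + 19*e23


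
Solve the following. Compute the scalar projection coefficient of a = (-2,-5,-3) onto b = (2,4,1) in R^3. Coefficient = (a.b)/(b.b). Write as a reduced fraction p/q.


Projection coefficient = (a . b) / (b . b)
a . b = (-2)*2 + (-5)*4 + (-3)*1
= -4 + (-20) + (-3) = -27
b . b = 2^2 + 4^2 + 1^2
= 4 + 16 + 1 = 21
Coefficient = -27/21
In lowest terms: -9/7


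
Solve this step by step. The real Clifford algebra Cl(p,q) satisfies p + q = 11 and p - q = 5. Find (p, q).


We need p + q = 11 and p - q = 5.
Adding: 2p = 11 + 5 = 16, so p = 8.
Then q = 11 - 8 = 3.
(p, q) = (8, 3)


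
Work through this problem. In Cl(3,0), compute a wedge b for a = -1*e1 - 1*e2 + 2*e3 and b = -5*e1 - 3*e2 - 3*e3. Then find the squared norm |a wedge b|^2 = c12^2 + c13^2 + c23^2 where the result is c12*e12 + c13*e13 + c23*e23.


a wedge b = (a1*b2 - a2*b1)*e12 + (a1*b3 - a3*b1)*e13 + (a2*b3 - a3*b2)*e23
e12 coeff: (-1)*(-3) - (-1)*(-5) = 3 - 5 = -2
e13 coeff: (-1)*(-3) - 2*(-5) = 3 - (-10) = 13
e23 coeff: (-1)*(-3) - 2*(-3) = 3 - (-6) = 9
|a wedge b|^2 = (-2)^2 + 13^2 + 9^2
= 4 + 169 + 81
= 254


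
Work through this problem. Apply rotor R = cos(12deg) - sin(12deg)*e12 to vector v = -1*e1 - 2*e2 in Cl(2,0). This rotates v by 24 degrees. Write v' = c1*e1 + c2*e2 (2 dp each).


Rotor R = cos(12deg) - sin(12deg)*e12
Rotation angle theta = 2 * 12 = 24 degrees
v' = R*v*~R rotates v by theta.
cos(24deg) = 0.9135, sin(24deg) = 0.4067
v'_1 = -1*cos(24deg) - (-2)*sin(24deg)
= -1*0.9135 - (-2)*0.4067
= -0.10
v'_2 = -1*sin(24deg) + (-2)*cos(24deg)
= -1*0.4067 + (-2)*0.9135
= -2.23
v' = -0.10*e1 - 2.23*e2


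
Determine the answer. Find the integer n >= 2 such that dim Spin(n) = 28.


dim Spin(n) = dim so(n) = n(n-1)/2.
Solve n(n-1)/2 = 28, i.e. n^2 - n - 56 = 0.
Discriminant = 1 + 8*28 = 225
n = (1 + sqrt(225))/2 = (1 + 15)/2 = 8


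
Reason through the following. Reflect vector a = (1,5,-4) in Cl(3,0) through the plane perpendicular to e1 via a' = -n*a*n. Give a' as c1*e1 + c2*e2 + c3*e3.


Reflection formula: a' = -n*a*n, with n = e1 (unit vector, n^2 = 1).
For reflection through hyperplane perp to e1:
The component along e1 flips sign, others stay.
a = (1, 5, -4)
a' = (-1, 5, -4)
a' = -1*e1 + 5*e2 - 4*e3


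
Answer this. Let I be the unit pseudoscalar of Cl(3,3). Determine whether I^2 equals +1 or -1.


The pseudoscalar I = e1...e_n (product of all n generators) of Cl(p,q) satisfies I^2 = (-1)^(q + n(n-1)/2).
p = 3, q = 3, n = p + q = 6
n(n-1)/2 = 6 * 5 / 2 = 15
Exponent = q + n(n-1)/2 = 3 + 15 = 18
I^2 = (-1)^18 = +1


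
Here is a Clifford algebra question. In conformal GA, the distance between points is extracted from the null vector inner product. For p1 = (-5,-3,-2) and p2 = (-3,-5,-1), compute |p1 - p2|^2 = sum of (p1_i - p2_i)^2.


p1 - p2 = (-2, 2, -1)
|p1 - p2|^2 = (-2)^2 + 2^2 + (-1)^2
= 4 + 4 + 1
= 9


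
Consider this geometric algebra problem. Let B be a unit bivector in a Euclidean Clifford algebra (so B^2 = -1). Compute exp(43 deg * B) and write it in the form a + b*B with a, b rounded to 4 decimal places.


For a unit bivector B with B^2 = -1, the exponential series gives
e^(theta*B) = cos(theta) + sin(theta)*B (the GA analogue of Euler's formula).
theta = 43 degrees = 0.750492 rad
cos(43 deg) = 0.7314
sin(43 deg) = 0.6820
exp(theta*B) = 0.7314 + 0.6820*B


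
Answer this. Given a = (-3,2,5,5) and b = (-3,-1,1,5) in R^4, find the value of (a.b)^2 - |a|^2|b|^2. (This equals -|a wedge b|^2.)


a . b = (-3)*(-3) + 2*(-1) + 5*1 + 5*5
= 9 + (-2) + 5 + 25 = 37
|a|^2 = (-3)^2 + 2^2 + 5^2 + 5^2 = 63
|b|^2 = (-3)^2 + (-1)^2 + 1^2 + 5^2 = 36
(a.b)^2 = 37^2 = 1369
|a|^2 * |b|^2 = 63 * 36 = 2268
Result = 1369 - 2268 = -899


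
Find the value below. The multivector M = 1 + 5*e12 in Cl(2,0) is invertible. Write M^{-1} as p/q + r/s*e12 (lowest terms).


M = 1 + 5*e12, where e12^2 = -1.
Since M commutes with its reverse ~M = a - b*e12, M * ~M = a^2 - b^2*e12^2 = a^2 + b^2.
So M^{-1} = ~M / (a^2 + b^2) = (a - b*e12)/(a^2 + b^2).
a^2 + b^2 = 1 + 25 = 26
Scalar part = 1/26 = 1/26
Bivector coeff = -5/26 = -5/26
M^{-1} = 1/26 - 5/26*e12


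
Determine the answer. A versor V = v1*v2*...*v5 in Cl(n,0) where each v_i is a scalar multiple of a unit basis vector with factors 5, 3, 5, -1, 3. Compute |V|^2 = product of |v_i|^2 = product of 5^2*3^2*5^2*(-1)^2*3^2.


Each vector v_i has |v_i|^2 = s_i^2
Squared scales: 5^2 = 25, 3^2 = 9, 5^2 = 25, (-1)^2 = 1, 3^2 = 9
|V|^2 = 25 * 9 * 25 * 1 * 9
= 50625


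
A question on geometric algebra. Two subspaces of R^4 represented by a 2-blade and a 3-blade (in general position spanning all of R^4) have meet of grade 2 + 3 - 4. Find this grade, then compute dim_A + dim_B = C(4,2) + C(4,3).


Meet grade = grade(A) + grade(B) - n
= 2 + 3 - 4 = 1
C(4,2) = 6
C(4,3) = 4
dim_A + dim_B = 6 + 4 = 10


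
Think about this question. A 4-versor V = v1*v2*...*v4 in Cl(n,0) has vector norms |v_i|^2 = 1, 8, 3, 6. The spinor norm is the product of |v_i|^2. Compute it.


Spinor norm N(V) = |v1|^2 * |v2|^2 * ... * |v4|^2
= 1 * 8 * 3 * 6
Running product: 1, 8, 24, 144
N(V) = 144


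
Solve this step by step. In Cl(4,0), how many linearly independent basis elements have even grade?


Even subalgebra dimension = 2^(n-1)
n = 4 + 0 = 4
2^(4 - 1) = 2^3 = 8
Verification: sum of C(4,k) for even k = 1 + 6 + 1 = 8
Result = 8


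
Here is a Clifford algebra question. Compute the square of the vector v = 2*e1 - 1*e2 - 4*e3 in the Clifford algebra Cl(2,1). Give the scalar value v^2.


v^2 = sum of c_i^2 * e_i^2
Positive signature terms (e_i^2 = +1): 2^2 + (-1)^2 = 5
Negative signature terms (e_j^2 = -1): (-4)^2 = 16
v^2 = 5 - 16 = -11


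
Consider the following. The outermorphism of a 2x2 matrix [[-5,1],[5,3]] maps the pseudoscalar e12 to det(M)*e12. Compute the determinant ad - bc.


The outermorphism of a linear map f sends e1^e2 to f(e1)^f(e2).
f(e1) = -5*e1 + 5*e2
f(e2) = 1*e1 + 3*e2
f(e1) ^ f(e2) = (-5*e1 + 5*e2) ^ (1*e1 + 3*e2)
= (-5)*3*e12 + 5*1*e21
= (-15 - 5)*e12
= -20*e12
Coefficient = -20


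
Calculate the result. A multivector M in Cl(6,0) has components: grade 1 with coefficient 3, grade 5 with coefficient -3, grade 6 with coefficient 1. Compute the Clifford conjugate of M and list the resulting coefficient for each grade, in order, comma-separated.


Clifford conjugate sign for grade k: (-1)^(k(k+1)/2)
Grade 1: (-1)^(1*2/2) = (-1)^1 = -1, coeff 3 -> -3
Grade 5: (-1)^(5*6/2) = (-1)^15 = -1, coeff -3 -> 3
Grade 6: (-1)^(6*7/2) = (-1)^21 = -1, coeff 1 -> -1
Conjugated coefficients: -3, 3, -1


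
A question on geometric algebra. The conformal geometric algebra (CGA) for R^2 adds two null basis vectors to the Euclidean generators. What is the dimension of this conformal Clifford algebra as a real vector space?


The conformal model of R^2 uses Cl(3,1): the 2 Euclidean generators plus two extra orthogonal generators e+ (e+^2 = +1) and e- (e-^2 = -1), from which the null vectors e0, einf are built.
Number of generators m = 2 + 2 = 4.
dim Cl(p,q) = 2^m = 2^4 = 16


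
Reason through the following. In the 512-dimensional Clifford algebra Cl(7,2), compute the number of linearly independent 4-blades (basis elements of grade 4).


Number of grade-k basis blades in Cl(p,q) with n = p + q is C(n, k).
n = 7 + 2 = 9
C(9, 4) = 9! / (4! * 5!)
= 362880 / (24 * 120)
= 126


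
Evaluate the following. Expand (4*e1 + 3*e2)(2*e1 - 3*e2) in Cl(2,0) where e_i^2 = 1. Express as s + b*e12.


Expand: (4*e1 + 3*e2)(2*e1 - 3*e2)
= 4*2*e1e1 + 4*(-3)*e1e2 + 3*2*e2e1 + 3*(-3)*e2e2
Using e1^2 = e2^2 = 1, e2e1 = -e1e2:
Scalar part s = 4*2 + 3*(-3) = 8 + (-9) = -1
Bivector part b = 4*(-3) - 3*2 = -12 - 6 = -18
uv = -1 - 18*e12


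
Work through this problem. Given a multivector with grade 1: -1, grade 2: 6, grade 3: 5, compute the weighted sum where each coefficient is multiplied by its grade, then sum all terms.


Grade-weighted sum = sum of grade_k * coefficient_k
1*(-1) = -1
2*6 = 12
3*5 = 15
Total = -1 + 12 + 15 = 26


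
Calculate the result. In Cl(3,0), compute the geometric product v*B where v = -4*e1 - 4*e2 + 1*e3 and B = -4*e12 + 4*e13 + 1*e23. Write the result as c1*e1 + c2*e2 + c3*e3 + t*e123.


vB has grade-1 (vector) and grade-3 (trivector) parts: vB = (v _| B) + (v ^ B).
Vector part <vB>_1:
  e1: -v2*b12 - v3*b13 = -(-4)*(-4) - (1)*(4) = -20
  e2: v1*b12 - v3*b23 = (-4)*(-4) - (1)*(1) = 15
  e3: v1*b13 + v2*b23 = (-4)*(4) + (-4)*(1) = -20
Trivector part <vB>_3:
  e123: v1*b23 - v2*b13 + v3*b12 = (-4)*(1) - (-4)*(4) + (1)*(-4) = 8
vB = -20*e1 + 15*e2 - 20*e3 + 8*e123


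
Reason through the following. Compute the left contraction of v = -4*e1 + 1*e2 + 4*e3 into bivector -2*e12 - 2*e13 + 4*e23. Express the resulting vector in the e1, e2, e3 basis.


Left contraction v _| B = <vB>_1 (grade-1 part of the geometric product vB).
Using e1_|e12 = e2, e2_|e12 = -e1, e1_|e13 = e3, e3_|e13 = -e1, e2_|e23 = e3, e3_|e23 = -e2:
e1 coeff: -v2*b12 - v3*b13 = -(1)*(-2) - (4)*(-2) = 10
e2 coeff: v1*b12 - v3*b23 = (-4)*(-2) - (4)*(4) = -8
e3 coeff: v1*b13 + v2*b23 = (-4)*(-2) + (1)*(4) = 12
v _| B = 10*e1 - 8*e2 + 12*e3


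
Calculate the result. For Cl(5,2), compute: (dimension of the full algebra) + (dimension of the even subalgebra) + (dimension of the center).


n = 5 + 2 = 7
Total dim = 2^7 = 128
Even subalgebra dim = 2^6 = 64
n is odd, so center dim = 2
Sum = 128 + 64 + 2 = 194


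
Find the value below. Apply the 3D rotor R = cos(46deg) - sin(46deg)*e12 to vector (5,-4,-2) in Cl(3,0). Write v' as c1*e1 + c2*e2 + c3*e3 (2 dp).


Rotor R = cos(46deg) - sin(46deg)*e12
Rotation angle theta = 2 * 46 = 92 degrees in the e12 plane (e1 -> e2).
The component perpendicular to the plane (e3) is invariant: v'_3 = v3 = -2.00
cos(92deg) = -0.0349, sin(92deg) = 0.9994
v'_1 = v1*cos(theta) - v2*sin(theta) = 5*(-0.0349) - (-4)*0.9994 = 3.82
v'_2 = v1*sin(theta) + v2*cos(theta) = 5*0.9994 + (-4)*(-0.0349) = 5.14
v' = 3.82*e1 + 5.14*e2 - 2.00*e3


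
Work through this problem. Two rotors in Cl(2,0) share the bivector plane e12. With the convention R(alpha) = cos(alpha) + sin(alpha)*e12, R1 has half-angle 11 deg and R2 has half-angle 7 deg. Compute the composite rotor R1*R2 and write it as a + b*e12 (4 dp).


Same-plane rotors commute and their half-angles add:
R1*R2 = cos(a1 + a2) + sin(a1 + a2)*e12.
a1 + a2 = 11 + 7 = 18 deg
cos(18 deg) = 0.9511
sin(18 deg) = 0.3090
R1*R2 = 0.9511 + 0.3090*e12


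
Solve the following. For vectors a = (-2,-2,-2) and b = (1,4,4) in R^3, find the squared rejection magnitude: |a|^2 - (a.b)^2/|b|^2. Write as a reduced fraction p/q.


|a|^2 = (-2)^2 + (-2)^2 + (-2)^2 = 12
|b|^2 = 1^2 + 4^2 + 4^2 = 33
a . b = (-2)*1 + (-2)*4 + (-2)*4 = -18
(a.b)^2 = (-18)^2 = 324
|rej|^2 = 12 - 324/33
= (396 - 324)/33
= 72/33
In lowest terms: 24/11


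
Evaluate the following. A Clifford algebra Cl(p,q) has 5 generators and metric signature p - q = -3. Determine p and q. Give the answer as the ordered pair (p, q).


We need p + q = 5 and p - q = -3.
Adding: 2p = 5 + (-3) = 2, so p = 1.
Then q = 5 - 1 = 4.
(p, q) = (1, 4)


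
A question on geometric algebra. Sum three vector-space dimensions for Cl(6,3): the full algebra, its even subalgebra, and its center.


n = 6 + 3 = 9
Total dim = 2^9 = 512
Even subalgebra dim = 2^8 = 256
n is odd, so center dim = 2
Sum = 512 + 256 + 2 = 770


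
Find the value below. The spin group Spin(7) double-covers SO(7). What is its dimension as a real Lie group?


Spin(n) double-covers SO(n); both have Lie algebra so(n) of dimension n(n-1)/2.
n = 7
n(n-1) = 7 * 6 = 42
dim Spin(7) = 42/2 = 21


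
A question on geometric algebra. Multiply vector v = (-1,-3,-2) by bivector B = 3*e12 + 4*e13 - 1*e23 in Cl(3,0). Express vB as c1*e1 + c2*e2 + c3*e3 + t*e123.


vB has grade-1 (vector) and grade-3 (trivector) parts: vB = (v _| B) + (v ^ B).
Vector part <vB>_1:
  e1: -v2*b12 - v3*b13 = -(-3)*(3) - (-2)*(4) = 17
  e2: v1*b12 - v3*b23 = (-1)*(3) - (-2)*(-1) = -5
  e3: v1*b13 + v2*b23 = (-1)*(4) + (-3)*(-1) = -1
Trivector part <vB>_3:
  e123: v1*b23 - v2*b13 + v3*b12 = (-1)*(-1) - (-3)*(4) + (-2)*(3) = 7
vB = 17*e1 - 5*e2 - 1*e3 + 7*e123


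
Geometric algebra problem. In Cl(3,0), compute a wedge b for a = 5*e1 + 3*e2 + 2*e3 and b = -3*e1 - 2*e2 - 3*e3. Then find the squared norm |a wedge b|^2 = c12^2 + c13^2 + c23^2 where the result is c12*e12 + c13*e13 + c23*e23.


a wedge b = (a1*b2 - a2*b1)*e12 + (a1*b3 - a3*b1)*e13 + (a2*b3 - a3*b2)*e23
e12 coeff: 5*(-2) - 3*(-3) = -10 - (-9) = -1
e13 coeff: 5*(-3) - 2*(-3) = -15 - (-6) = -9
e23 coeff: 3*(-3) - 2*(-2) = -9 - (-4) = -5
|a wedge b|^2 = (-1)^2 + (-9)^2 + (-5)^2
= 1 + 81 + 25
= 107


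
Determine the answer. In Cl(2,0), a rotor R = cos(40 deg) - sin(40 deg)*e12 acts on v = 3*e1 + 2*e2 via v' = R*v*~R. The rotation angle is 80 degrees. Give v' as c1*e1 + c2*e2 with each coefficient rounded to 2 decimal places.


Rotor R = cos(40deg) - sin(40deg)*e12
Rotation angle theta = 2 * 40 = 80 degrees
v' = R*v*~R rotates v by theta.
cos(80deg) = 0.1736, sin(80deg) = 0.9848
v'_1 = 3*cos(80deg) - 2*sin(80deg)
= 3*0.1736 - 2*0.9848
= -1.45
v'_2 = 3*sin(80deg) + 2*cos(80deg)
= 3*0.9848 + 2*0.1736
= 3.30
v' = -1.45*e1 + 3.30*e2


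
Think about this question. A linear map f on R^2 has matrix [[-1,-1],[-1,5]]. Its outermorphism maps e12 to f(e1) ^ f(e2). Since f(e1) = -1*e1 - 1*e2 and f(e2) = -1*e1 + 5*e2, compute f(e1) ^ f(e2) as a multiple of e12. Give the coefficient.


The outermorphism of a linear map f sends e1^e2 to f(e1)^f(e2).
f(e1) = -1*e1 - 1*e2
f(e2) = -1*e1 + 5*e2
f(e1) ^ f(e2) = (-1*e1 - 1*e2) ^ (-1*e1 + 5*e2)
= (-1)*5*e12 + (-1)*(-1)*e21
= (-5 - 1)*e12
= -6*e12
Coefficient = -6


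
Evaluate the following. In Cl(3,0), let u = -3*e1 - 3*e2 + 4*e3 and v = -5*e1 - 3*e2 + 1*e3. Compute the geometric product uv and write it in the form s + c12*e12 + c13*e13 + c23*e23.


In Cl(3,0): e_i^2 = 1, e_ie_j = -e_je_i for i != j.
Scalar part = u . v = (-3)*(-5) + (-3)*(-3) + 4*1
= 15 + 9 + 4 = 28
e12 coeff = (-3)*(-3) - (-3)*(-5) = 9 - 15 = -6
e13 coeff = (-3)*1 - 4*(-5) = -3 - (-20) = 17
e23 coeff = (-3)*1 - 4*(-3) = -3 - (-12) = 9
uv = 28 - 6*e12 + 17*e13 + 9*e23


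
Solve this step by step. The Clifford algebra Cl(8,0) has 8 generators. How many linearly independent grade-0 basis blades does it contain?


Number of grade-k basis blades in Cl(p,q) with n = p + q is C(n, k).
n = 8 + 0 = 8
C(8, 0) = 8! / (0! * 8!)
= 40320 / (1 * 40320)
= 1


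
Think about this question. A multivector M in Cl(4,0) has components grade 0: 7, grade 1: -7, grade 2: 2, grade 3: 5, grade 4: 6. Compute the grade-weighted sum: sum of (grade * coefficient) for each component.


Grade-weighted sum = sum of grade_k * coefficient_k
0*7 = 0
1*(-7) = -7
2*2 = 4
3*5 = 15
4*6 = 24
Total = 0 + (-7) + 4 + 15 + 24 = 36


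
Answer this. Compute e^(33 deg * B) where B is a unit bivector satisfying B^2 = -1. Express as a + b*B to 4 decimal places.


For a unit bivector B with B^2 = -1, the exponential series gives
e^(theta*B) = cos(theta) + sin(theta)*B (the GA analogue of Euler's formula).
theta = 33 degrees = 0.575959 rad
cos(33 deg) = 0.8387
sin(33 deg) = 0.5446
exp(theta*B) = 0.8387 + 0.5446*B


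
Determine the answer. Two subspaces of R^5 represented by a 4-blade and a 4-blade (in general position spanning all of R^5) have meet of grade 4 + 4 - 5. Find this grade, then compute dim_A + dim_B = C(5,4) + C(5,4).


Meet grade = grade(A) + grade(B) - n
= 4 + 4 - 5 = 3
C(5,4) = 5
C(5,4) = 5
dim_A + dim_B = 5 + 5 = 10


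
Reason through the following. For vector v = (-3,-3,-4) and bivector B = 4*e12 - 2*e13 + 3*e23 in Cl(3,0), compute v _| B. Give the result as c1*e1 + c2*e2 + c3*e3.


Left contraction v _| B = <vB>_1 (grade-1 part of the geometric product vB).
Using e1_|e12 = e2, e2_|e12 = -e1, e1_|e13 = e3, e3_|e13 = -e1, e2_|e23 = e3, e3_|e23 = -e2:
e1 coeff: -v2*b12 - v3*b13 = -(-3)*(4) - (-4)*(-2) = 4
e2 coeff: v1*b12 - v3*b23 = (-3)*(4) - (-4)*(3) = 0
e3 coeff: v1*b13 + v2*b23 = (-3)*(-2) + (-3)*(3) = -3
v _| B = 4*e1 + 0*e2 - 3*e3


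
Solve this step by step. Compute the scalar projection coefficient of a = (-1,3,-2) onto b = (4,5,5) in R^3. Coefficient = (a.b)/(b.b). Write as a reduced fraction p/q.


Projection coefficient = (a . b) / (b . b)
a . b = (-1)*4 + 3*5 + (-2)*5
= -4 + 15 + (-10) = 1
b . b = 4^2 + 5^2 + 5^2
= 16 + 25 + 25 = 66
Coefficient = 1/66
In lowest terms: 1/66


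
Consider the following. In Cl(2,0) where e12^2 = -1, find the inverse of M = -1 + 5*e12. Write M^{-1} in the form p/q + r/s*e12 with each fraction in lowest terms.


M = -1 + 5*e12, where e12^2 = -1.
Since M commutes with its reverse ~M = a - b*e12, M * ~M = a^2 - b^2*e12^2 = a^2 + b^2.
So M^{-1} = ~M / (a^2 + b^2) = (a - b*e12)/(a^2 + b^2).
a^2 + b^2 = 1 + 25 = 26
Scalar part = -1/26 = -1/26
Bivector coeff = -5/26 = -5/26
M^{-1} = -1/26 - 5/26*e12


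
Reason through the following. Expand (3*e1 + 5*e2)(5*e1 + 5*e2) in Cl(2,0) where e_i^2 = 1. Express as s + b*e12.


Expand: (3*e1 + 5*e2)(5*e1 + 5*e2)
= 3*5*e1e1 + 3*5*e1e2 + 5*5*e2e1 + 5*5*e2e2
Using e1^2 = e2^2 = 1, e2e1 = -e1e2:
Scalar part s = 3*5 + 5*5 = 15 + 25 = 40
Bivector part b = 3*5 - 5*5 = 15 - 25 = -10
uv = 40 - 10*e12


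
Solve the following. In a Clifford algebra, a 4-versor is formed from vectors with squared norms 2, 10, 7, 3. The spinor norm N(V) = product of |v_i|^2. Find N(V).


Spinor norm N(V) = |v1|^2 * |v2|^2 * ... * |v4|^2
= 2 * 10 * 7 * 3
Running product: 2, 20, 140, 420
N(V) = 420


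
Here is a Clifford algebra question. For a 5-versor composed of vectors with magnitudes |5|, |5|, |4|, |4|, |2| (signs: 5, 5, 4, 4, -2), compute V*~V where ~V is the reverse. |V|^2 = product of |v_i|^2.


Each vector v_i has |v_i|^2 = s_i^2
Squared scales: 5^2 = 25, 5^2 = 25, 4^2 = 16, 4^2 = 16, (-2)^2 = 4
|V|^2 = 25 * 25 * 16 * 16 * 4
= 640000


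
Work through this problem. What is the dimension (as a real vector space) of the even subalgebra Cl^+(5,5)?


Even subalgebra dimension = 2^(n-1)
n = 5 + 5 = 10
2^(10 - 1) = 2^9 = 512
Verification: sum of C(10,k) for even k = 1 + 45 + 210 + 210 + 45 + 1 = 512
Result = 512


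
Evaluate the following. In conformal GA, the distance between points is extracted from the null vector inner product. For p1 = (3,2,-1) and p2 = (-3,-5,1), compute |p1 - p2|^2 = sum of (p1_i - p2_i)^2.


p1 - p2 = (6, 7, -2)
|p1 - p2|^2 = 6^2 + 7^2 + (-2)^2
= 36 + 49 + 4
= 89


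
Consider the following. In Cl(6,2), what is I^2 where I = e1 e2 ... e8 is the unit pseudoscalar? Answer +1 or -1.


The pseudoscalar I = e1...e_n (product of all n generators) of Cl(p,q) satisfies I^2 = (-1)^(q + n(n-1)/2).
p = 6, q = 2, n = p + q = 8
n(n-1)/2 = 8 * 7 / 2 = 28
Exponent = q + n(n-1)/2 = 2 + 28 = 30
I^2 = (-1)^30 = +1


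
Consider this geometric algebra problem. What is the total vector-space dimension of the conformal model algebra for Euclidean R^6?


The conformal model of R^6 uses Cl(7,1): the 6 Euclidean generators plus two extra orthogonal generators e+ (e+^2 = +1) and e- (e-^2 = -1), from which the null vectors e0, einf are built.
Number of generators m = 6 + 2 = 8.
dim Cl(p,q) = 2^m = 2^8 = 256


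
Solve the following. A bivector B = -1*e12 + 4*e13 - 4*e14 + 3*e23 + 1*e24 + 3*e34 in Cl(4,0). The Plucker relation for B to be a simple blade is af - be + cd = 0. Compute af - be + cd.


Plucker relation: af - be + cd
a*f = (-1)*3 = -3
b*e = 4*1 = 4
c*d = (-4)*3 = -12
af - be + cd = -3 - 4 + (-12)
= -19


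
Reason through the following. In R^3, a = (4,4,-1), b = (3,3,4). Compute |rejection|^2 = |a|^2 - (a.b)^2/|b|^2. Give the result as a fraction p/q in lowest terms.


|a|^2 = 4^2 + 4^2 + (-1)^2 = 33
|b|^2 = 3^2 + 3^2 + 4^2 = 34
a . b = 4*3 + 4*3 + (-1)*4 = 20
(a.b)^2 = 20^2 = 400
|rej|^2 = 33 - 400/34
= (1122 - 400)/34
= 722/34
In lowest terms: 361/17


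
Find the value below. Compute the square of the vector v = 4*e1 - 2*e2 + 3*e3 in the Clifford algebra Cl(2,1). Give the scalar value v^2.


v^2 = sum of c_i^2 * e_i^2
Positive signature terms (e_i^2 = +1): 4^2 + (-2)^2 = 20
Negative signature terms (e_j^2 = -1): 3^2 = 9
v^2 = 20 - 9 = 11


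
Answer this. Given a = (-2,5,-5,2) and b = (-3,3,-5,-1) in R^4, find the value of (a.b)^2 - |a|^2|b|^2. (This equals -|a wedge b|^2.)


a . b = (-2)*(-3) + 5*3 + (-5)*(-5) + 2*(-1)
= 6 + 15 + 25 + (-2) = 44
|a|^2 = (-2)^2 + 5^2 + (-5)^2 + 2^2 = 58
|b|^2 = (-3)^2 + 3^2 + (-5)^2 + (-1)^2 = 44
(a.b)^2 = 44^2 = 1936
|a|^2 * |b|^2 = 58 * 44 = 2552
Result = 1936 - 2552 = -616


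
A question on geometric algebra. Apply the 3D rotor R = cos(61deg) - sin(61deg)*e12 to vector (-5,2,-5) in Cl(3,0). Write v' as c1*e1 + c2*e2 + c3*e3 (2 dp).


Rotor R = cos(61deg) - sin(61deg)*e12
Rotation angle theta = 2 * 61 = 122 degrees in the e12 plane (e1 -> e2).
The component perpendicular to the plane (e3) is invariant: v'_3 = v3 = -5.00
cos(122deg) = -0.5299, sin(122deg) = 0.8480
v'_1 = v1*cos(theta) - v2*sin(theta) = -5*(-0.5299) - 2*0.8480 = 0.95
v'_2 = v1*sin(theta) + v2*cos(theta) = -5*0.8480 + 2*(-0.5299) = -5.30
v' = 0.95*e1 - 5.30*e2 - 5.00*e3


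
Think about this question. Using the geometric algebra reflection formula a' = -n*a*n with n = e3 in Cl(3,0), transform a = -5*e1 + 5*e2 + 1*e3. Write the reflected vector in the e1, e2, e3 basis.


Reflection formula: a' = -n*a*n, with n = e3 (unit vector, n^2 = 1).
For reflection through hyperplane perp to e3:
The component along e3 flips sign, others stay.
a = (-5, 5, 1)
a' = (-5, 5, -1)
a' = -5*e1 + 5*e2 - 1*e3


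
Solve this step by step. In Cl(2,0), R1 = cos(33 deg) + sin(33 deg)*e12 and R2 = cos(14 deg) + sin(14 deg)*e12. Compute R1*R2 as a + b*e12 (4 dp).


Same-plane rotors commute and their half-angles add:
R1*R2 = cos(a1 + a2) + sin(a1 + a2)*e12.
a1 + a2 = 33 + 14 = 47 deg
cos(47 deg) = 0.6820
sin(47 deg) = 0.7314
R1*R2 = 0.6820 + 0.7314*e12


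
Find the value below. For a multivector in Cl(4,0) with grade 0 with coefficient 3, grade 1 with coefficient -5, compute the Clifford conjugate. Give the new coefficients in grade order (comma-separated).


Clifford conjugate sign for grade k: (-1)^(k(k+1)/2)
Grade 0: (-1)^(0*1/2) = (-1)^0 = 1, coeff 3 -> 3
Grade 1: (-1)^(1*2/2) = (-1)^1 = -1, coeff -5 -> 5
Conjugated coefficients: 3, 5


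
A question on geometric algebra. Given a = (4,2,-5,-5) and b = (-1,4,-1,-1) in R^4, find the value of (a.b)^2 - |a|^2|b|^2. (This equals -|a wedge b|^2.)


a . b = 4*(-1) + 2*4 + (-5)*(-1) + (-5)*(-1)
= -4 + 8 + 5 + 5 = 14
|a|^2 = 4^2 + 2^2 + (-5)^2 + (-5)^2 = 70
|b|^2 = (-1)^2 + 4^2 + (-1)^2 + (-1)^2 = 19
(a.b)^2 = 14^2 = 196
|a|^2 * |b|^2 = 70 * 19 = 1330
Result = 196 - 1330 = -1134


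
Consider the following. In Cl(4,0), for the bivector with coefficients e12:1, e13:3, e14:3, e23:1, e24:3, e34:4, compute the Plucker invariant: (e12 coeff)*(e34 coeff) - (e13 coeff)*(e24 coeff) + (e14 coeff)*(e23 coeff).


Plucker relation: af - be + cd
a*f = 1*4 = 4
b*e = 3*3 = 9
c*d = 3*1 = 3
af - be + cd = 4 - 9 + 3
= -2


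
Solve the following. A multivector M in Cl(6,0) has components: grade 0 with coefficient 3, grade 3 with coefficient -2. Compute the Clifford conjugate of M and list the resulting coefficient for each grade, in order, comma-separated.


Clifford conjugate sign for grade k: (-1)^(k(k+1)/2)
Grade 0: (-1)^(0*1/2) = (-1)^0 = 1, coeff 3 -> 3
Grade 3: (-1)^(3*4/2) = (-1)^6 = 1, coeff -2 -> -2
Conjugated coefficients: 3, -2


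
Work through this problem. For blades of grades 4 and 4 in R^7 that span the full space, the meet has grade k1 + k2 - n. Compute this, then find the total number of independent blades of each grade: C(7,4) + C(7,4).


Meet grade = grade(A) + grade(B) - n
= 4 + 4 - 7 = 1
C(7,4) = 35
C(7,4) = 35
dim_A + dim_B = 35 + 35 = 70


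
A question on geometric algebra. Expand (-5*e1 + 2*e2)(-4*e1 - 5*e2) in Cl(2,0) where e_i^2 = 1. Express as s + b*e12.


Expand: (-5*e1 + 2*e2)(-4*e1 - 5*e2)
= (-5)*(-4)*e1e1 + (-5)*(-5)*e1e2 + 2*(-4)*e2e1 + 2*(-5)*e2e2
Using e1^2 = e2^2 = 1, e2e1 = -e1e2:
Scalar part s = (-5)*(-4) + 2*(-5) = 20 + (-10) = 10
Bivector part b = (-5)*(-5) - 2*(-4) = 25 - (-8) = 33
uv = 10 + 33*e12


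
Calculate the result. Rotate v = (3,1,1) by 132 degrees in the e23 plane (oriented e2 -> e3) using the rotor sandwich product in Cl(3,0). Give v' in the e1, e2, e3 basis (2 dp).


Rotor R = cos(66deg) - sin(66deg)*e23
Rotation angle theta = 2 * 66 = 132 degrees in the e23 plane (e2 -> e3).
The component perpendicular to the plane (e1) is invariant: v'_1 = v1 = 3.00
cos(132deg) = -0.6691, sin(132deg) = 0.7431
v'_2 = v2*cos(theta) - v3*sin(theta) = 1*(-0.6691) - 1*0.7431 = -1.41
v'_3 = v2*sin(theta) + v3*cos(theta) = 1*0.7431 + 1*(-0.6691) = 0.07
v' = 3.00*e1 - 1.41*e2 + 0.07*e3


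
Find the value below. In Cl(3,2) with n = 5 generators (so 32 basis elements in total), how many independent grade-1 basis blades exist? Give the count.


Number of grade-k basis blades in Cl(p,q) with n = p + q is C(n, k).
n = 3 + 2 = 5
C(5, 1) = 5! / (1! * 4!)
= 120 / (1 * 24)
= 5


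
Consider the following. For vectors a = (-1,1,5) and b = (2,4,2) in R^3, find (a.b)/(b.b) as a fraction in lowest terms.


Projection coefficient = (a . b) / (b . b)
a . b = (-1)*2 + 1*4 + 5*2
= -2 + 4 + 10 = 12
b . b = 2^2 + 4^2 + 2^2
= 4 + 16 + 4 = 24
Coefficient = 12/24
In lowest terms: 1/2
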